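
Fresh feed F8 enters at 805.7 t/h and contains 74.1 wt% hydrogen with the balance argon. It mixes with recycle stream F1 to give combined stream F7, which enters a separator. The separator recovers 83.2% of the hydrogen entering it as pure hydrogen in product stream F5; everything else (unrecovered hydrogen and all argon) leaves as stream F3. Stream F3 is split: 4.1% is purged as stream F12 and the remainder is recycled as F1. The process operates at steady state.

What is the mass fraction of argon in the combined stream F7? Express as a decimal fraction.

argon enters only via F8 and leaves only via the purge: 805.7×0.259 = 0.041×(argon in F3), and the separator passes all argon, so argon in F7 = argon in F3 = 5089.7 t/h.
hydrogen in F7: m_A = 805.7×0.741 + (1−0.041)·(1−0.832)·m_A, so m_A = 597.02/0.8389 = 711.68 t/h.
F7 = 711.68 + 5089.7 = 5801.4 t/h.
argon fraction in F7 = 5089.7/5801.4 = 0.8773.

0.8773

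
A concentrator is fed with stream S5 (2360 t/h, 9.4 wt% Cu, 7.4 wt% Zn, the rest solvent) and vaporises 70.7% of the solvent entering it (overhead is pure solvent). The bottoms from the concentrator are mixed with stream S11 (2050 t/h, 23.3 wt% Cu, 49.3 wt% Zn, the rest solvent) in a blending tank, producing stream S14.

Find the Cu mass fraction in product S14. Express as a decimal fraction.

0.231

Vapour removed = 0.707×0.832×2360 = 1388.2 t/h; concentrate = 971.79 t/h.
Cu reaching the mixer = 221.84 (from concentrate) + 2050×0.233 = 699.49 t/h.
Product flow = 971.79 + 2050 = 3021.8 t/h; Cu fraction = 0.231.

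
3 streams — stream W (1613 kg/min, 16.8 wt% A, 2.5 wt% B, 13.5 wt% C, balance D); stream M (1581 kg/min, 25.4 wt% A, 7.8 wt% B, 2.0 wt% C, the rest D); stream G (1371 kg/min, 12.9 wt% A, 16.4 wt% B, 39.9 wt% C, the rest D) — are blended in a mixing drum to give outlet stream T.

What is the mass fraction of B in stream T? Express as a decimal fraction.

Total flow out = 1613 + 1581 + 1371 = 4565 kg/min.
B in = 1613×0.025 + 1581×0.078 + 1371×0.164 = 388.49 kg/min.
B mass fraction in T = 388.49/4565 = 0.085.

0.085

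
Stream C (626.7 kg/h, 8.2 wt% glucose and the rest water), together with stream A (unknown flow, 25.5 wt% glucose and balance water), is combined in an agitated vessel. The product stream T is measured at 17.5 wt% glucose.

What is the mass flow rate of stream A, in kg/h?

728.5 kg/h

Let A be the unknown flow. Total out = 626.7 + A.
glucose balance: 51.389 + 0.255·A = 0.175·(626.7 + A)
(0.255 − 0.175)·A = 0.175×626.7 − 51.389 = 58.283
A = 58.283 / 0.080 = 728.54 kg/h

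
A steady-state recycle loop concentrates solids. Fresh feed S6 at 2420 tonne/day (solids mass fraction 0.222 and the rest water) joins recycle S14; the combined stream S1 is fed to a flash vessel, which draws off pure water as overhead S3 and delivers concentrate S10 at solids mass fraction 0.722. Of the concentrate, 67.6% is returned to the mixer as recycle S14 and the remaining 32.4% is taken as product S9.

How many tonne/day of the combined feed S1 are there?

3973 tonne/day

Overall solids balance (none leaves overhead): solids in fresh feed = solids in product, i.e. 2420×0.222 = (1−0.676)·S10·0.722.
S10 = 537.24/(0.722×0.324) = 2296.6 tonne/day.
Recycle S14 = 0.676×2296.6 = 1552.5 tonne/day.
Combined feed S1 = 2420 + 1552.5 = 3972.5 tonne/day.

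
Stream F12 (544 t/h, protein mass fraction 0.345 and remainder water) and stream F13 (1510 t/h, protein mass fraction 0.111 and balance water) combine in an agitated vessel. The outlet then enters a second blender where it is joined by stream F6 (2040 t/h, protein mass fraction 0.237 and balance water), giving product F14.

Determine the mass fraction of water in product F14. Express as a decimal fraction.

0.795

Overall, product flow = 4094 t/h.
water in = 544×0.655 + 1510×0.889 + 2040×0.763 = 3255.2 t/h.
water fraction in F14 = 0.795.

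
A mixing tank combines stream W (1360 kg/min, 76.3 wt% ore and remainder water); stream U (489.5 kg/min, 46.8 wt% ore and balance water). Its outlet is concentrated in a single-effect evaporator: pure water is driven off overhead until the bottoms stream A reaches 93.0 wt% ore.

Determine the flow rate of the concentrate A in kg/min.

1362 kg/min

ore entering = 1360×0.763 + 489.5×0.468 = 1266.8 kg/min.
All ore reports to A, so A = 1266.8/0.930 = 1362.1 kg/min.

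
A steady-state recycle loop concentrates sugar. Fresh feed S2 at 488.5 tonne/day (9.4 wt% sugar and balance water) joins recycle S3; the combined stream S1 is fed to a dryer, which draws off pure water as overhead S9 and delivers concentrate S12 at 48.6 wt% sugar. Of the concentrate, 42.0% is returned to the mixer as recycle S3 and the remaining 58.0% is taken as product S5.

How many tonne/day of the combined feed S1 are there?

Overall sugar balance (none leaves overhead): sugar in fresh feed = sugar in product, i.e. 488.5×0.094 = (1−0.420)·S12·0.486.
S12 = 45.919/(0.486×0.580) = 162.9 tonne/day.
Recycle S3 = 0.420×162.9 = 68.419 tonne/day.
Combined feed S1 = 488.5 + 68.419 = 556.92 tonne/day.

556.9 tonne/day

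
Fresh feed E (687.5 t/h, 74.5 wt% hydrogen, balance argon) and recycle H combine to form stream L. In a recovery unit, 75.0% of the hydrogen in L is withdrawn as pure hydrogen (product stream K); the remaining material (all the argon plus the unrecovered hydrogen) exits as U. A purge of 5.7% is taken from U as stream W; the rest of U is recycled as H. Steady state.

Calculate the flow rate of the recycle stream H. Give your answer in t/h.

3058 t/h

argon enters only via E and leaves only via the purge: 687.5×0.255 = 0.057×(argon in U), and the recovery unit passes all argon, so argon in L = argon in U = 3075.7 t/h.
hydrogen in L: m_A = 687.5×0.745 + (1−0.057)·(1−0.750)·m_A, so m_A = 512.19/0.7642 = 670.18 t/h.
U = (1−0.750)×670.18 + 3075.7 = 3243.2 t/h.
Recycle H = (1−0.057)×3243.2 = 3058.3 t/h.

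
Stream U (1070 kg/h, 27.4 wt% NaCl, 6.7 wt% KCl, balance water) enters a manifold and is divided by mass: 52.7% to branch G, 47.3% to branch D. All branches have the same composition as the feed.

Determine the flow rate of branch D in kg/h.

506.1 kg/h

Branch D flow = 0.473×1070 = 506.11 kg/h.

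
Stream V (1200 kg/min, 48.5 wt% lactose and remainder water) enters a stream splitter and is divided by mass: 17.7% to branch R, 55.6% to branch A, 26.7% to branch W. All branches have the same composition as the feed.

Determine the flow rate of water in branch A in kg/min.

343.6 kg/min

Branch A total = 0.556×1200 = 667.2 kg/min.
water in A = 0.515×667.2 = 343.61 kg/min.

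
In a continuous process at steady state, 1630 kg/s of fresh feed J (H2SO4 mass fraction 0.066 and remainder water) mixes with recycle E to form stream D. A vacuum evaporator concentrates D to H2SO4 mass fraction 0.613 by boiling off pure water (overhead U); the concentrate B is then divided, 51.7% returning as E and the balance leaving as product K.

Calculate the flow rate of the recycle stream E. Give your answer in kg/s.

187.9 kg/s

Overall H2SO4 balance (none leaves overhead): H2SO4 in fresh feed = H2SO4 in product, i.e. 1630×0.066 = (1−0.517)·B·0.613.
B = 107.58/(0.613×0.483) = 363.35 kg/s.
Recycle E = 0.517×363.35 = 187.85 kg/s.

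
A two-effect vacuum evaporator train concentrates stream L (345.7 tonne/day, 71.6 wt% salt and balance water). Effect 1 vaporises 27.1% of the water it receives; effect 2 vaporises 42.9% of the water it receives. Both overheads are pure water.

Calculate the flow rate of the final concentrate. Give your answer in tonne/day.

288.4 tonne/day

water in feed = 345.7×0.284 = 98.179 tonne/day.
After stage 1: water left = (1−0.271)×98.179 = 71.572; stream total = 319.09 tonne/day.
After stage 2: water left = (1−0.429)×71.572 = 40.868; final concentrate = 288.39 tonne/day.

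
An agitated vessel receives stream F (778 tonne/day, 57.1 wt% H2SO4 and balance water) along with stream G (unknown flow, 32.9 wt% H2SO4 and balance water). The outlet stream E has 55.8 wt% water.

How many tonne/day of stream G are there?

Let G be the unknown flow. Total out = 778 + G.
water balance: 333.76 + 0.671·G = 0.558·(778 + G)
(0.671 − 0.558)·G = 0.558×778 − 333.76 = 100.36
G = 100.36 / 0.113 = 888.16 tonne/day

888.2 tonne/day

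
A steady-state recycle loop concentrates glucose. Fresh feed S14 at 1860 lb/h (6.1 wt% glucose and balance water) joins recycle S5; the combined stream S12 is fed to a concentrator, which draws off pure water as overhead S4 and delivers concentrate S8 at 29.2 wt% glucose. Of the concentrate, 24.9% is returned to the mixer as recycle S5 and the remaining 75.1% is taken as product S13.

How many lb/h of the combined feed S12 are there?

Overall glucose balance (none leaves overhead): glucose in fresh feed = glucose in product, i.e. 1860×0.061 = (1−0.249)·S8·0.292.
S8 = 113.46/(0.292×0.751) = 517.39 lb/h.
Recycle S5 = 0.249×517.39 = 128.83 lb/h.
Combined feed S12 = 1860 + 128.83 = 1988.8 lb/h.

1989 lb/h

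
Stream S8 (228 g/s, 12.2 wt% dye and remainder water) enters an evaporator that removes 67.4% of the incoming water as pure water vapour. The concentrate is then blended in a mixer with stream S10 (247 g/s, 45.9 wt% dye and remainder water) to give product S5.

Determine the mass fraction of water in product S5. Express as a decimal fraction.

0.585

Vapour removed = 0.674×0.878×228 = 134.92 g/s; concentrate = 93.076 g/s.
water reaching the mixer = 65.26 (from concentrate) + 247×0.541 = 198.89 g/s.
Product flow = 93.076 + 247 = 340.08 g/s; water fraction = 0.585.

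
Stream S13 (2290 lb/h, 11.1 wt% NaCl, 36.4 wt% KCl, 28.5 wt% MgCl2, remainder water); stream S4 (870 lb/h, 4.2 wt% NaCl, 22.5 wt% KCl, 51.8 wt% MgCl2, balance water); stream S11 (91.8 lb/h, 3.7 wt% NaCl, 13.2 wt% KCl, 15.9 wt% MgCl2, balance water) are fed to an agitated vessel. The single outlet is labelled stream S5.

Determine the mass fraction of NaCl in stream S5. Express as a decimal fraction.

Total flow out = 2290 + 870 + 91.8 = 3251.8 lb/h.
NaCl in = 2290×0.111 + 870×0.042 + 91.8×0.037 = 294.13 lb/h.
NaCl mass fraction in S5 = 294.13/3251.8 = 0.0905.

0.0905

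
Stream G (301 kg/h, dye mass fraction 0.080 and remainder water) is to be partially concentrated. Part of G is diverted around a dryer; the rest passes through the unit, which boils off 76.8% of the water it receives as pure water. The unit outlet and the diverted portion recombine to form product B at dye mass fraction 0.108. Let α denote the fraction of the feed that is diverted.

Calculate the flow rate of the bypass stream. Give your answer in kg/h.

190.6 kg/h

All 301×0.080 = 24.08 kg/h of dye reaches B, so B = 24.08/0.108 = 222.96 kg/h and vapour = 78.037 kg/h.
The evaporator receives (1−α)·301 of feed at 0.920 water and removes 0.768 of that water:
0.768×0.920×(1−α)×301 = 78.037
(1−α) = 78.037/212.67 = 0.3669;  α = 0.6331.
Bypass flow = 0.6331×301 = 190.55 kg/h.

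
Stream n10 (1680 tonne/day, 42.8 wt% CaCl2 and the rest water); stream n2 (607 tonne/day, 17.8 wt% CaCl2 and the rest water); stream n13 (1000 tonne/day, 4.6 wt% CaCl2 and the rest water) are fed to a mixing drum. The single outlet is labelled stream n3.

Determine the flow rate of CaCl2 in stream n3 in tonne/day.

873.1 tonne/day

CaCl2 out = CaCl2 in = 1680×0.428 + 607×0.178 + 1000×0.046 = 873.09 tonne/day.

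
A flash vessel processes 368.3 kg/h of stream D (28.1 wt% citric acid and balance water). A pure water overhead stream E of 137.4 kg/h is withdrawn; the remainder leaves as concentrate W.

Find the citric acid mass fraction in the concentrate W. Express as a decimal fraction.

citric acid is not removed: 368.3×0.281 = 103.49 kg/h of citric acid enters W.
Concentrate = 368.3 − 137.4 = 230.9 kg/h.
Mass fraction = 103.49/230.9 = 0.448.

0.448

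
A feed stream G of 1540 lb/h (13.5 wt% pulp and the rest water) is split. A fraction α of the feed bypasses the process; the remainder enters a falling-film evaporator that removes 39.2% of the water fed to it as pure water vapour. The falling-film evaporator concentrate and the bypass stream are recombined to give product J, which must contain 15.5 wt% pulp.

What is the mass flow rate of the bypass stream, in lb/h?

954 lb/h

All 1540×0.135 = 207.9 lb/h of pulp reaches J, so J = 207.9/0.155 = 1341.3 lb/h and vapour = 198.71 lb/h.
The evaporator receives (1−α)·1540 of feed at 0.865 water and removes 0.392 of that water:
0.392×0.865×(1−α)×1540 = 198.71
(1−α) = 198.71/522.18 = 0.3805;  α = 0.6195.
Bypass flow = 0.6195×1540 = 953.97 lb/h.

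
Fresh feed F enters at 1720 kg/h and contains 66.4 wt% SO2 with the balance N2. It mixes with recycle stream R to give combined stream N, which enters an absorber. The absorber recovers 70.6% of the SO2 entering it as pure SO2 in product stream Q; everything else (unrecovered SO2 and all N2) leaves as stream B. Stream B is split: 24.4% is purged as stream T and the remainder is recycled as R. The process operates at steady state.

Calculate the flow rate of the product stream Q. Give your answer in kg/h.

SO2 in N: m_A = 1720×0.664 + (1−0.244)·(1−0.706)·m_A, so m_A = 1142.1/0.7777 = 1468.5 kg/h.
Product Q = 0.706×1468.5 = 1036.7 kg/h.

1037 kg/h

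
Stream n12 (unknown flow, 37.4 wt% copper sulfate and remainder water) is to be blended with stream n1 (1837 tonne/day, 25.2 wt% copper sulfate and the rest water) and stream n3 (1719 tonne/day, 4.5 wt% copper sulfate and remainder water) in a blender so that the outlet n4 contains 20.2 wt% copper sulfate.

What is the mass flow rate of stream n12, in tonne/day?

1035 tonne/day

Let n12 be the unknown flow. Total out = 3556 + n12.
copper sulfate balance: 540.28 + 0.374·n12 = 0.202·(3556 + n12)
(0.374 − 0.202)·n12 = 0.202×3556 − 540.28 = 178.03
n12 = 178.03 / 0.172 = 1035.1 tonne/day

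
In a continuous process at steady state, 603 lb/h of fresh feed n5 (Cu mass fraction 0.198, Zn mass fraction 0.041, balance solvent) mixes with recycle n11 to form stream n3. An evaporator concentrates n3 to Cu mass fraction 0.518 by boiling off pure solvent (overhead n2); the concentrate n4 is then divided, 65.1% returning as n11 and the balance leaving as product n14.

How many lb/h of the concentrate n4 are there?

Overall Cu balance (none leaves overhead): Cu in fresh feed = Cu in product, i.e. 603×0.198 = (1−0.651)·n4·0.518.
n4 = 119.39/(0.518×0.349) = 660.43 lb/h.

660.4 lb/h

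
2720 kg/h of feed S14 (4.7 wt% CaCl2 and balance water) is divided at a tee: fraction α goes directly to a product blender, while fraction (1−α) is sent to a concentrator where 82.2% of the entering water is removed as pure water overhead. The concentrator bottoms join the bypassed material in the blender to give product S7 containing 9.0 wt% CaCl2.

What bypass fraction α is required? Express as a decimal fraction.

0.390

All 2720×0.047 = 127.84 kg/h of CaCl2 reaches S7, so S7 = 127.84/0.090 = 1420.4 kg/h and vapour = 1299.6 kg/h.
The evaporator receives (1−α)·2720 of feed at 0.953 water and removes 0.822 of that water:
0.822×0.953×(1−α)×2720 = 1299.6
(1−α) = 1299.6/2130.8 = 0.6099;  α = 0.3901.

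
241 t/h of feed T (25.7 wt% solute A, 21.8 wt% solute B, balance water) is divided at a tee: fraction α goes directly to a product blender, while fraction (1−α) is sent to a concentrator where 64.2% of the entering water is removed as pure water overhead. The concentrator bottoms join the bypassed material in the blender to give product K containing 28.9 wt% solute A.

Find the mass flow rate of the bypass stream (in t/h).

161.8 t/h

All 241×0.257 = 61.937 t/h of solute A reaches K, so K = 61.937/0.289 = 214.31 t/h and vapour = 26.685 t/h.
The evaporator receives (1−α)·241 of feed at 0.525 water and removes 0.642 of that water:
0.642×0.525×(1−α)×241 = 26.685
(1−α) = 26.685/81.229 = 0.3285;  α = 0.6715.
Bypass flow = 0.6715×241 = 161.83 t/h.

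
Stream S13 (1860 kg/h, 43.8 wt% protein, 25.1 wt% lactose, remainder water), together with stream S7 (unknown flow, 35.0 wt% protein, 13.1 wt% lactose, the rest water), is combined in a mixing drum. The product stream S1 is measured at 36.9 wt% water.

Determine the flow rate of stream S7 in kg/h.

Let S7 be the unknown flow. Total out = 1860 + S7.
water balance: 578.46 + 0.519·S7 = 0.369·(1860 + S7)
(0.519 − 0.369)·S7 = 0.369×1860 − 578.46 = 107.88
S7 = 107.88 / 0.150 = 719.2 kg/h

719.2 kg/h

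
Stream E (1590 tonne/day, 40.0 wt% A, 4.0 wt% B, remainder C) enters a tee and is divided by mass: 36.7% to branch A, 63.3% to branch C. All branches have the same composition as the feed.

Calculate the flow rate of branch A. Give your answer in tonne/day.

583.5 tonne/day

Branch A flow = 0.367×1590 = 583.53 tonne/day.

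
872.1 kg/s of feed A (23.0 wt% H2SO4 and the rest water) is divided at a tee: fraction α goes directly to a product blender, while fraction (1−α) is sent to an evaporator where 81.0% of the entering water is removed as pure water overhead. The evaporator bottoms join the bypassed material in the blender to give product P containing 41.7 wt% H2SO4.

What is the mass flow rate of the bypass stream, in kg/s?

All 872.1×0.230 = 200.58 kg/s of H2SO4 reaches P, so P = 200.58/0.417 = 481.01 kg/s and vapour = 391.09 kg/s.
The evaporator receives (1−α)·872.1 of feed at 0.770 water and removes 0.810 of that water:
0.810×0.770×(1−α)×872.1 = 391.09
(1−α) = 391.09/543.93 = 0.7190;  α = 0.2810.
Bypass flow = 0.2810×872.1 = 245.06 kg/s.

245.1 kg/s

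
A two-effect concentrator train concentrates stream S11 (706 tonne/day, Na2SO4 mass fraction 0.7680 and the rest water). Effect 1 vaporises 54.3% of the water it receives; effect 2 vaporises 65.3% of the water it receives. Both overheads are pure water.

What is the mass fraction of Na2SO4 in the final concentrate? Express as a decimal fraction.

water in feed = 706×0.232 = 163.79 tonne/day.
After stage 1: water left = (1−0.543)×163.79 = 74.853; stream total = 617.06 tonne/day.
After stage 2: water left = (1−0.653)×74.853 = 25.974; final concentrate = 568.18 tonne/day.
Na2SO4 fraction = 542.21/568.18 = 0.9543.

0.9543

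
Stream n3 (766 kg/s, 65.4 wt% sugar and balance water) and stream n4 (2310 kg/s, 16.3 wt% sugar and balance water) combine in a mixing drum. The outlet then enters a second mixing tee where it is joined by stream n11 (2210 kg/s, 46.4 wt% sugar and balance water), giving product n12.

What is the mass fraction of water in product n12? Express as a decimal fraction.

Overall, product flow = 5286 kg/s.
water in = 766×0.346 + 2310×0.837 + 2210×0.536 = 3383.1 kg/s.
water fraction in n12 = 0.640.

0.640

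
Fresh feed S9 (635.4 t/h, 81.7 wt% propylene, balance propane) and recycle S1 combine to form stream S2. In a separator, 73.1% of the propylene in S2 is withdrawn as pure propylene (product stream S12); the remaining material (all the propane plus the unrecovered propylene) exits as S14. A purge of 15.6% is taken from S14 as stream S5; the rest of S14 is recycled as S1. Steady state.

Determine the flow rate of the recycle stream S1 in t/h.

781.6 t/h

propane enters only via S9 and leaves only via the purge: 635.4×0.183 = 0.156×(propane in S14), and the separator passes all propane, so propane in S2 = propane in S14 = 745.37 t/h.
propylene in S2: m_A = 635.4×0.817 + (1−0.156)·(1−0.731)·m_A, so m_A = 519.12/0.7730 = 671.6 t/h.
S14 = (1−0.731)×671.6 + 745.37 = 926.03 t/h.
Recycle S1 = (1−0.156)×926.03 = 781.57 t/h.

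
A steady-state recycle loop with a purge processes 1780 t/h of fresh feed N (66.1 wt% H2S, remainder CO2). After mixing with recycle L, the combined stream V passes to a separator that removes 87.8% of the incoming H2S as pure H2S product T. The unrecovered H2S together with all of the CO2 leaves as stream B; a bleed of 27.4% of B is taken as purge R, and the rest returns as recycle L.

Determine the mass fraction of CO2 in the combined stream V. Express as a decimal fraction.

0.630

CO2 enters only via N and leaves only via the purge: 1780×0.339 = 0.274×(CO2 in B), and the separator passes all CO2, so CO2 in V = CO2 in B = 2202.3 t/h.
H2S in V: m_A = 1780×0.661 + (1−0.274)·(1−0.878)·m_A, so m_A = 1176.6/0.9114 = 1290.9 t/h.
V = 1290.9 + 2202.3 = 3493.2 t/h.
CO2 fraction in V = 2202.3/3493.2 = 0.630.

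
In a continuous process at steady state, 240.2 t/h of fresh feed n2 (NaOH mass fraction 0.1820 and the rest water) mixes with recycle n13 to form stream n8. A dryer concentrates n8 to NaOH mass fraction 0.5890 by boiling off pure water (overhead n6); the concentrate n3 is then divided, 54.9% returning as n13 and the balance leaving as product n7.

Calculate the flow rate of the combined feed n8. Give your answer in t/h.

Overall NaOH balance (none leaves overhead): NaOH in fresh feed = NaOH in product, i.e. 240.2×0.182 = (1−0.549)·n3·0.589.
n3 = 43.716/(0.589×0.451) = 164.57 t/h.
Recycle n13 = 0.549×164.57 = 90.349 t/h.
Combined feed n8 = 240.2 + 90.349 = 330.55 t/h.

330.5 t/h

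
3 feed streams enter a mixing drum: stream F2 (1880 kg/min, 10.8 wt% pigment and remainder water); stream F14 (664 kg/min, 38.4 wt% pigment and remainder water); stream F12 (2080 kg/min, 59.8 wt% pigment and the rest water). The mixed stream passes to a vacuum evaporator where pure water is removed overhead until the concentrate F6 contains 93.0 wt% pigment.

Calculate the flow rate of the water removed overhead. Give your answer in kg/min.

pigment entering = 1880×0.108 + 664×0.384 + 2080×0.598 = 1701.9 kg/min.
All pigment reports to F6, so F6 = 1701.9/0.930 = 1830 kg/min.
Total feed = 4624 kg/min; overhead = 4624 − 1830 = 2794 kg/min.

2794 kg/min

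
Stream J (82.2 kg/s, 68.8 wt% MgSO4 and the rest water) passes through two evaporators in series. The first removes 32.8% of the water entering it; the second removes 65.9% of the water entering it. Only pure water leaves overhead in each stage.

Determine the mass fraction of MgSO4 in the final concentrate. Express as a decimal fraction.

0.9059

water in feed = 82.2×0.312 = 25.646 kg/s.
After stage 1: water left = (1−0.328)×25.646 = 17.234; stream total = 73.788 kg/s.
After stage 2: water left = (1−0.659)×17.234 = 5.8769; final concentrate = 62.431 kg/s.
MgSO4 fraction = 56.554/62.431 = 0.9059.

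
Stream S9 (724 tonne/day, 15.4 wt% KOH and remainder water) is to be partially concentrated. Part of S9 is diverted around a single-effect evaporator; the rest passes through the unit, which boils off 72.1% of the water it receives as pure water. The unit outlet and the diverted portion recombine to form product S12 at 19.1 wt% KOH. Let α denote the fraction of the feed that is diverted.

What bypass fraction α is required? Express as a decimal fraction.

0.682

All 724×0.154 = 111.5 tonne/day of KOH reaches S12, so S12 = 111.5/0.191 = 583.75 tonne/day and vapour = 140.25 tonne/day.
The evaporator receives (1−α)·724 of feed at 0.846 water and removes 0.721 of that water:
0.721×0.846×(1−α)×724 = 140.25
(1−α) = 140.25/441.62 = 0.3176;  α = 0.6824.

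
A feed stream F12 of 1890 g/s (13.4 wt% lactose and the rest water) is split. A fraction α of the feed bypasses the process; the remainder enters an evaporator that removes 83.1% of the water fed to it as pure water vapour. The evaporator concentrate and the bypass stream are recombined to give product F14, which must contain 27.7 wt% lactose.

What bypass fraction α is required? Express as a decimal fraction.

All 1890×0.134 = 253.26 g/s of lactose reaches F14, so F14 = 253.26/0.277 = 914.3 g/s and vapour = 975.7 g/s.
The evaporator receives (1−α)·1890 of feed at 0.866 water and removes 0.831 of that water:
0.831×0.866×(1−α)×1890 = 975.7
(1−α) = 975.7/1360.1 = 0.7174;  α = 0.2826.

0.283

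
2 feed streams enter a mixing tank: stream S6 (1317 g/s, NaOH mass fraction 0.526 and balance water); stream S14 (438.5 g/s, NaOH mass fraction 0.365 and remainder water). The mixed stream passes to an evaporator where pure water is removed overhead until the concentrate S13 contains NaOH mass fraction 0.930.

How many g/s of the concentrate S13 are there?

NaOH entering = 1317×0.526 + 438.5×0.365 = 852.79 g/s.
All NaOH reports to S13, so S13 = 852.79/0.930 = 916.98 g/s.

917 g/s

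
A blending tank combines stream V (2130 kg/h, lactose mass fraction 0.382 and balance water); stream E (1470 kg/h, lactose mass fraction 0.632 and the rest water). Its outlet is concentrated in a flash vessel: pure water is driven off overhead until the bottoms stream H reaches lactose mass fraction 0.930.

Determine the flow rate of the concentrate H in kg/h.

lactose entering = 2130×0.382 + 1470×0.632 = 1742.7 kg/h.
All lactose reports to H, so H = 1742.7/0.930 = 1873.9 kg/h.

1874 kg/h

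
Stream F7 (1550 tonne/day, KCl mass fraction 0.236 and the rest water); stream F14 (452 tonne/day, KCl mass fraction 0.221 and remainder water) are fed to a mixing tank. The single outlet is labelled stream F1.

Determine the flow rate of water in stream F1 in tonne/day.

water out = water in = 1550×0.764 + 452×0.779 = 1536.3 tonne/day.

1536 tonne/day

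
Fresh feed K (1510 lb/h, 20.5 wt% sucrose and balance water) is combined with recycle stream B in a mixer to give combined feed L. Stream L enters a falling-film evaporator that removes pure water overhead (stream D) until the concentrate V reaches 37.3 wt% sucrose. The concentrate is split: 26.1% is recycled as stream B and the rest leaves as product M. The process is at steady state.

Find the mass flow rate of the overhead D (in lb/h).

Overall sucrose balance (none leaves overhead): sucrose in fresh feed = sucrose in product, i.e. 1510×0.205 = (1−0.261)·V·0.373.
V = 309.55/(0.373×0.739) = 1123 lb/h.
Recycle B = 0.261×1123 = 293.1 lb/h.
Combined feed L = 1510 + 293.1 = 1803.1 lb/h.
Overhead D = L − V = 1803.1 − 1123 = 680.11 lb/h.

680.1 lb/h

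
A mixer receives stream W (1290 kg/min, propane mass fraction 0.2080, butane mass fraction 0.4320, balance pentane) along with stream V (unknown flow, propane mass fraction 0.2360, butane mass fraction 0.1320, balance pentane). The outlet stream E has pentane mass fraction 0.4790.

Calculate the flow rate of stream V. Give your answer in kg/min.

Let V be the unknown flow. Total out = 1290 + V.
pentane balance: 464.4 + 0.632·V = 0.479·(1290 + V)
(0.632 − 0.479)·V = 0.479×1290 − 464.4 = 153.51
V = 153.51 / 0.153 = 1003.3 kg/min

1003 kg/min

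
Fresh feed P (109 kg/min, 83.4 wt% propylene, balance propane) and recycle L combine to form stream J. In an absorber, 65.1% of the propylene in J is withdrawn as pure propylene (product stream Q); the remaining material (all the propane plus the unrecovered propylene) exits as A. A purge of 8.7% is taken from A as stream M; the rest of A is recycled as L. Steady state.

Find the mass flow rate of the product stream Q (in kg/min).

propylene in J: m_A = 109×0.834 + (1−0.087)·(1−0.651)·m_A, so m_A = 90.906/0.6814 = 133.42 kg/min.
Product Q = 0.651×133.42 = 86.855 kg/min.

86.86 kg/min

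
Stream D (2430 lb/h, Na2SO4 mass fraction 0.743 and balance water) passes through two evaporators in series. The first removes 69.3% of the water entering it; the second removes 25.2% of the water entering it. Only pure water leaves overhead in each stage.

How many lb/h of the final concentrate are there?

1949 lb/h

water in feed = 2430×0.257 = 624.51 lb/h.
After stage 1: water left = (1−0.693)×624.51 = 191.72; stream total = 1997.2 lb/h.
After stage 2: water left = (1−0.252)×191.72 = 143.41; final concentrate = 1948.9 lb/h.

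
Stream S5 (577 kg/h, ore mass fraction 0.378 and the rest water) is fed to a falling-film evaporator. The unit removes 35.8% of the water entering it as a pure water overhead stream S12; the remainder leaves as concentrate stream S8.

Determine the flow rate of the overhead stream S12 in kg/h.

128.5 kg/h

water entering = 577×0.622 = 358.89 kg/h; overhead removed = 0.358×358.89 = 128.48 kg/h.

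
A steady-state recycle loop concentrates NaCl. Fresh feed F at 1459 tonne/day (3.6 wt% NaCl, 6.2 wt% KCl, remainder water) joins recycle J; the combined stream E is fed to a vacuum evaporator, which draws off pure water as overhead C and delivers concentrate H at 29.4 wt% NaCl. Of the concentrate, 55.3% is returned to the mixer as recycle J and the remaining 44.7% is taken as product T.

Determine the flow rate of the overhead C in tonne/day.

1280 tonne/day

Overall NaCl balance (none leaves overhead): NaCl in fresh feed = NaCl in product, i.e. 1459×0.036 = (1−0.553)·H·0.294.
H = 52.524/(0.294×0.447) = 399.67 tonne/day.
Recycle J = 0.553×399.67 = 221.02 tonne/day.
Combined feed E = 1459 + 221.02 = 1680 tonne/day.
Overhead C = E − H = 1680 − 399.67 = 1280.3 tonne/day.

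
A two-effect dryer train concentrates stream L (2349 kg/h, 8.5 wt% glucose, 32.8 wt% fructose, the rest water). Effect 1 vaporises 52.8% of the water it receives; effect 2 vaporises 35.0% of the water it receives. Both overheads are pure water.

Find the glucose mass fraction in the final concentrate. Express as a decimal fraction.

0.143

water in feed = 2349×0.587 = 1378.9 kg/h.
After stage 1: water left = (1−0.528)×1378.9 = 650.82; stream total = 1621 kg/h.
After stage 2: water left = (1−0.350)×650.82 = 423.04; final concentrate = 1393.2 kg/h.
glucose fraction = 199.67/1393.2 = 0.143.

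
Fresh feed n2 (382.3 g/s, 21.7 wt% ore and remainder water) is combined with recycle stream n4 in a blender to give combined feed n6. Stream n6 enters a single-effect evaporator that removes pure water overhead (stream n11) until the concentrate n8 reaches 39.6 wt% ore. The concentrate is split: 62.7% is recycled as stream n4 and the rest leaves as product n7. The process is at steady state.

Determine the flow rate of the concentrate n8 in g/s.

Overall ore balance (none leaves overhead): ore in fresh feed = ore in product, i.e. 382.3×0.217 = (1−0.627)·n8·0.396.
n8 = 82.959/(0.396×0.373) = 561.64 g/s.

561.6 g/s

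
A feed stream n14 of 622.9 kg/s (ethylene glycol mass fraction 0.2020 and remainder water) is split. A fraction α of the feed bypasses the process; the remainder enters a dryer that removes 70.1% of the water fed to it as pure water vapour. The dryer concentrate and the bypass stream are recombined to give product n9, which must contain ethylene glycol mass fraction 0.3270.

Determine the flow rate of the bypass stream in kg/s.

All 622.9×0.202 = 125.83 kg/s of ethylene glycol reaches n9, so n9 = 125.83/0.327 = 384.79 kg/s and vapour = 238.11 kg/s.
The evaporator receives (1−α)·622.9 of feed at 0.798 water and removes 0.701 of that water:
0.701×0.798×(1−α)×622.9 = 238.11
(1−α) = 238.11/348.45 = 0.6833;  α = 0.3167.
Bypass flow = 0.3167×622.9 = 197.24 kg/s.

197.2 kg/s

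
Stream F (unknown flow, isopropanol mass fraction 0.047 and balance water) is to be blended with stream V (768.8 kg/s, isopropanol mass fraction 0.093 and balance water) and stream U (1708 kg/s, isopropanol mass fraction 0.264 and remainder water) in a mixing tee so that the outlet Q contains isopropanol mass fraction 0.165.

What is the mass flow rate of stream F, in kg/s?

963.9 kg/s

Let F be the unknown flow. Total out = 2476.8 + F.
isopropanol balance: 522.41 + 0.047·F = 0.165·(2476.8 + F)
(0.047 − 0.165)·F = 0.165×2476.8 − 522.41 = -113.74
F = -113.74 / -0.118 = 963.88 kg/s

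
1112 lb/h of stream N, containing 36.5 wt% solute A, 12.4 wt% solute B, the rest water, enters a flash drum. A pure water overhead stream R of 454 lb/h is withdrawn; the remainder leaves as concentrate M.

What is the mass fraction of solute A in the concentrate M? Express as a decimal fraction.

solute A is not removed: 1112×0.365 = 405.88 lb/h of solute A enters M.
Concentrate = 1112 − 454 = 658 lb/h.
Mass fraction = 405.88/658 = 0.617.

0.617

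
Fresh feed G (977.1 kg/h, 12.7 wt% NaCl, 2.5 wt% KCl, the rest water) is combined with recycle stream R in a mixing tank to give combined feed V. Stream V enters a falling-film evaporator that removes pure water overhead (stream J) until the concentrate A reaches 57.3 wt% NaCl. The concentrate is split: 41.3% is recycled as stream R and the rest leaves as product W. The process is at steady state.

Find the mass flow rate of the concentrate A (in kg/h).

368.9 kg/h

Overall NaCl balance (none leaves overhead): NaCl in fresh feed = NaCl in product, i.e. 977.1×0.127 = (1−0.413)·A·0.573.
A = 124.09/(0.573×0.587) = 368.94 kg/h.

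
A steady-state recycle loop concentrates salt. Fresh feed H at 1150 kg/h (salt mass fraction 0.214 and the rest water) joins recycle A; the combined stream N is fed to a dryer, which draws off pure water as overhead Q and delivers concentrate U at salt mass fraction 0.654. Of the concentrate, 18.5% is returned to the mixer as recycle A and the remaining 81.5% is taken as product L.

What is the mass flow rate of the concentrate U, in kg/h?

Overall salt balance (none leaves overhead): salt in fresh feed = salt in product, i.e. 1150×0.214 = (1−0.185)·U·0.654.
U = 246.1/(0.654×0.815) = 461.72 kg/h.

461.7 kg/h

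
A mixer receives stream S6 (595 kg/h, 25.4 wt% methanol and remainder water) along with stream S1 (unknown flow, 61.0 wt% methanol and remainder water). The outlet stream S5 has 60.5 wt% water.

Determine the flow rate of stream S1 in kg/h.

Let S1 be the unknown flow. Total out = 595 + S1.
water balance: 443.87 + 0.390·S1 = 0.605·(595 + S1)
(0.390 − 0.605)·S1 = 0.605×595 − 443.87 = -83.895
S1 = -83.895 / -0.215 = 390.21 kg/h

390.2 kg/h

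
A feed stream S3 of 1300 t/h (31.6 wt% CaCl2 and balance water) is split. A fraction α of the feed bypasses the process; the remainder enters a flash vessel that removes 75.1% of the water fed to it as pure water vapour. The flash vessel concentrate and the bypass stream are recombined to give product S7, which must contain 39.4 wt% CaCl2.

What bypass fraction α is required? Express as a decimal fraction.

All 1300×0.316 = 410.8 t/h of CaCl2 reaches S7, so S7 = 410.8/0.394 = 1042.6 t/h and vapour = 257.36 t/h.
The evaporator receives (1−α)·1300 of feed at 0.684 water and removes 0.751 of that water:
0.751×0.684×(1−α)×1300 = 257.36
(1−α) = 257.36/667.79 = 0.3854;  α = 0.6146.

0.615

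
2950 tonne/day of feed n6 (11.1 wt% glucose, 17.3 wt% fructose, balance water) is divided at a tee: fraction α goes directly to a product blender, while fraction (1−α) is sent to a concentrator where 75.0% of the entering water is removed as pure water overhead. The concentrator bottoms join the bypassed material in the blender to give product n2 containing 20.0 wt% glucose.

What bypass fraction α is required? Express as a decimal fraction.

0.171

All 2950×0.111 = 327.45 tonne/day of glucose reaches n2, so n2 = 327.45/0.200 = 1637.2 tonne/day and vapour = 1312.8 tonne/day.
The evaporator receives (1−α)·2950 of feed at 0.716 water and removes 0.750 of that water:
0.750×0.716×(1−α)×2950 = 1312.8
(1−α) = 1312.8/1584.1 = 0.8287;  α = 0.1713.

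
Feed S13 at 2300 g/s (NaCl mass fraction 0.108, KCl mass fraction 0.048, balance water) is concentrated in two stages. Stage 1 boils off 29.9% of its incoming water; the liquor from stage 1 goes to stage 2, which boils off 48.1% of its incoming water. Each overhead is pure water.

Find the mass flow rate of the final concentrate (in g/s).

water in feed = 2300×0.844 = 1941.2 g/s.
After stage 1: water left = (1−0.299)×1941.2 = 1360.8; stream total = 1719.6 g/s.
After stage 2: water left = (1−0.481)×1360.8 = 706.25; final concentrate = 1065 g/s.

1065 g/s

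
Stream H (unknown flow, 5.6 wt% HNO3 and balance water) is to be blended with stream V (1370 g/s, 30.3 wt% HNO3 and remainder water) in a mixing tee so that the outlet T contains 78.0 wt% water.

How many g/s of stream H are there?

693.4 g/s

Let H be the unknown flow. Total out = 1370 + H.
water balance: 954.89 + 0.944·H = 0.780·(1370 + H)
(0.944 − 0.780)·H = 0.780×1370 − 954.89 = 113.71
H = 113.71 / 0.164 = 693.35 g/s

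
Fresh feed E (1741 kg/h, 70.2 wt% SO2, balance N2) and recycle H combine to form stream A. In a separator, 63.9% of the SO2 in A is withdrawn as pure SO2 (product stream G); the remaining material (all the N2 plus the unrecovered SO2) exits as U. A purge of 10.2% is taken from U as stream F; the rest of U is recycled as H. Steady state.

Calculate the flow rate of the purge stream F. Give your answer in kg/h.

585.4 kg/h

N2 enters only via E and leaves only via the purge: 1741×0.298 = 0.102×(N2 in U), and the separator passes all N2, so N2 in A = N2 in U = 5086.5 kg/h.
SO2 in A: m_A = 1741×0.702 + (1−0.102)·(1−0.639)·m_A, so m_A = 1222.2/0.6758 = 1808.4 kg/h.
U = (1−0.639)×1808.4 + 5086.5 = 5739.3 kg/h.
Purge F = 0.102×5739.3 = 585.41 kg/h.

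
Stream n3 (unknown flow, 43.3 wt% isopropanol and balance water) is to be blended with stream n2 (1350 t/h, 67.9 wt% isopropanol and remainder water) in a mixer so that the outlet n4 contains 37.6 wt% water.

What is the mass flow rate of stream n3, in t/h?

Let n3 be the unknown flow. Total out = 1350 + n3.
water balance: 433.35 + 0.567·n3 = 0.376·(1350 + n3)
(0.567 − 0.376)·n3 = 0.376×1350 − 433.35 = 74.25
n3 = 74.25 / 0.191 = 388.74 t/h

388.7 t/h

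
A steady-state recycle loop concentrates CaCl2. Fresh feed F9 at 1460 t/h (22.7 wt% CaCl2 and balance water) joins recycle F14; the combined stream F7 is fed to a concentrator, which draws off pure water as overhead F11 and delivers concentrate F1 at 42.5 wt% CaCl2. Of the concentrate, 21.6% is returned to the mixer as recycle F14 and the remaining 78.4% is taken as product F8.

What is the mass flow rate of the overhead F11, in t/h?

680.2 t/h

Overall CaCl2 balance (none leaves overhead): CaCl2 in fresh feed = CaCl2 in product, i.e. 1460×0.227 = (1−0.216)·F1·0.425.
F1 = 331.42/(0.425×0.784) = 994.66 t/h.
Recycle F14 = 0.216×994.66 = 214.85 t/h.
Combined feed F7 = 1460 + 214.85 = 1674.8 t/h.
Overhead F11 = F7 − F1 = 1674.8 − 994.66 = 680.19 t/h.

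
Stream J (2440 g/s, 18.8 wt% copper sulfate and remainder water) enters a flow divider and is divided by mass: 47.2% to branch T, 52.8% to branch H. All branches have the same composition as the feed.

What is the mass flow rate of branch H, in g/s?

Branch H flow = 0.528×2440 = 1288.3 g/s.

1288 g/s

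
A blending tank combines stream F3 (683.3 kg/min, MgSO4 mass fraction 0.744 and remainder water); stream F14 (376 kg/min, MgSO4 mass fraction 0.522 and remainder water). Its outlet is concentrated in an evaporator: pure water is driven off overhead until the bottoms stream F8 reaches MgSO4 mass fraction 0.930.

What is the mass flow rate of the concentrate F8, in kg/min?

757.7 kg/min

MgSO4 entering = 683.3×0.744 + 376×0.522 = 704.65 kg/min.
All MgSO4 reports to F8, so F8 = 704.65/0.930 = 757.69 kg/min.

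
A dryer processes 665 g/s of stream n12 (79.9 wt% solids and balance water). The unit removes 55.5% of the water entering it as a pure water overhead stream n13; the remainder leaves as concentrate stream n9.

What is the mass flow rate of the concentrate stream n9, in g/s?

water entering = 665×0.201 = 133.67 g/s; overhead removed = 0.555×133.67 = 74.184 g/s.
Concentrate = 665 − 74.184 = 590.82 g/s.

590.8 g/s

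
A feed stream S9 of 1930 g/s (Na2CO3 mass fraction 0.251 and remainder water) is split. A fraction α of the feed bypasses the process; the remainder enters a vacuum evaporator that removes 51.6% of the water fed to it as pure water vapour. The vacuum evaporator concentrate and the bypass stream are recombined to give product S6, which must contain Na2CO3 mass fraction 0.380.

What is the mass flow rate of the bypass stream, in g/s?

All 1930×0.251 = 484.43 g/s of Na2CO3 reaches S6, so S6 = 484.43/0.380 = 1274.8 g/s and vapour = 655.18 g/s.
The evaporator receives (1−α)·1930 of feed at 0.749 water and removes 0.516 of that water:
0.516×0.749×(1−α)×1930 = 655.18
(1−α) = 655.18/745.91 = 0.8784;  α = 0.1216.
Bypass flow = 0.1216×1930 = 234.76 g/s.

234.8 g/s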